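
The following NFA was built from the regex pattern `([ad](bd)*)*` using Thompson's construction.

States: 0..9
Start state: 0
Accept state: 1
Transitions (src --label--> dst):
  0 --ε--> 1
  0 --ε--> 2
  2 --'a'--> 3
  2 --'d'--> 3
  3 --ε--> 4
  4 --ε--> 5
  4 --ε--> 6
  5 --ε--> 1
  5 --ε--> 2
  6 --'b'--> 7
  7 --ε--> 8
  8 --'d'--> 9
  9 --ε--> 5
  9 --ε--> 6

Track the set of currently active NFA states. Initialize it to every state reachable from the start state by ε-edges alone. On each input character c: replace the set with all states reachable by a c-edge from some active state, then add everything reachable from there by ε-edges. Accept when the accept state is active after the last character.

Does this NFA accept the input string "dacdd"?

Answer: REJECT

Derivation:
S₀ = ε-closure({0}) = {0,1,2}
'd' @ 1: {1,2,3,4,5,6}  (accept∈set)
'a' @ 2: {1,2,3,4,5,6}  (accept∈set)
'c' @ 3: {}  — no active states
rest 'dd' ignored (set empty)
end set {} — state 1 not in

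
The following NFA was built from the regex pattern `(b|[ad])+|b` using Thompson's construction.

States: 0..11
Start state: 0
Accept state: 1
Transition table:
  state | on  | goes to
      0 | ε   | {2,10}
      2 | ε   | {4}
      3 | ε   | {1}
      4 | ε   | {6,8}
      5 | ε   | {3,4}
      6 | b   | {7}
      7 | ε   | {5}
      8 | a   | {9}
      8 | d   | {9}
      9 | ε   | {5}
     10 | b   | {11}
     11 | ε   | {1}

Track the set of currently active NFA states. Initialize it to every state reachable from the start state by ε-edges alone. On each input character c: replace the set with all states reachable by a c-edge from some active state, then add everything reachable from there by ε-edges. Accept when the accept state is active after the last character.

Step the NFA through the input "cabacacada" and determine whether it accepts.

Answer: REJECT

Trace:
S₀ = ε-closure({0}) = {0,2,4,6,8,10}
'c' @ 1: {}  — state set empty
rest 'abacacada' ignored (set empty)
final: {}; accept 1 not in set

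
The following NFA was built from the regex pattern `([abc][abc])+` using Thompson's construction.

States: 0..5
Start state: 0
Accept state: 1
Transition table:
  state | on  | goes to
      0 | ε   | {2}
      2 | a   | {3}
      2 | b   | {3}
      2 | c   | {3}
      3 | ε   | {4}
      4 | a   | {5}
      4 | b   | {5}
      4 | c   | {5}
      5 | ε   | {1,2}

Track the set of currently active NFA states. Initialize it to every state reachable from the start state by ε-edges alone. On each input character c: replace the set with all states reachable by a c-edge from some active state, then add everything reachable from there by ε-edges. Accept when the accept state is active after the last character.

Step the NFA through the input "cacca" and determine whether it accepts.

Answer: REJECT

Trace:
S₀ = ε-closure({0}) = {0,2}
'c' @ 1: {3,4}
'a' @ 2: {1,2,5}  [accepting]
'c' @ 3: {3,4}
'c' @ 4: {1,2,5}  [accepting]
'a' @ 5: {3,4}
end set {3,4} — state 1 not in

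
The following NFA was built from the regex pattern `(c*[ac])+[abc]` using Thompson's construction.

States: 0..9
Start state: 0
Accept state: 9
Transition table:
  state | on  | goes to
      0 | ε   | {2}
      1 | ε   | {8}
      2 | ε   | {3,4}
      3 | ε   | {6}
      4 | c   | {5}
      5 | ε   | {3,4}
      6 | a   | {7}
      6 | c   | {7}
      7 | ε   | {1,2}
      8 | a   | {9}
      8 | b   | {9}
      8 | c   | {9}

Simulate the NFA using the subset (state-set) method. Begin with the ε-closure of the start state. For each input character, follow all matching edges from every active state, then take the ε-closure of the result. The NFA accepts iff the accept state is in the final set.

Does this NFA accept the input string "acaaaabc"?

Answer: REJECT

Trace:
start: ε-closure({0}) = {0,2,3,4,6}
'a' @ 1: {1,2,3,4,6,7,8}
'c' @ 2: {1,2,3,4,5,6,7,8,9}  [accepting]
'a' @ 3: {1,2,3,4,6,7,8,9}  [accepting]
'a' @ 4: {1,2,3,4,6,7,8,9}  [accepting]
'a' @ 5: {1,2,3,4,6,7,8,9}  [accepting]
'a' @ 6: {1,2,3,4,6,7,8,9}  [accepting]
'b' @ 7: {9}  [accepting]
'c' @ 8: {}  — no active states
end set {} — state 9 not in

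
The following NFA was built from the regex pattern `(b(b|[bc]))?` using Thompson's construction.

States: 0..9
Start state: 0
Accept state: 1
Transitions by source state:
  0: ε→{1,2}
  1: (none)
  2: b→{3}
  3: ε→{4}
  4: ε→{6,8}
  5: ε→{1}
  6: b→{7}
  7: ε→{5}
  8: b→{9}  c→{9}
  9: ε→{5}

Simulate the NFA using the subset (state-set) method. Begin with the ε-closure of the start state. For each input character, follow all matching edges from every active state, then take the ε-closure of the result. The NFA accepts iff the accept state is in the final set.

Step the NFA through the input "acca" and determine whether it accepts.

start: ε-closure({0}) = {0,1,2}
'a' @ 1: {}  — dead — no transitions
rest 'cca' ignored (set empty)
after full input: {}  (accept=1 not in)

Answer: REJECT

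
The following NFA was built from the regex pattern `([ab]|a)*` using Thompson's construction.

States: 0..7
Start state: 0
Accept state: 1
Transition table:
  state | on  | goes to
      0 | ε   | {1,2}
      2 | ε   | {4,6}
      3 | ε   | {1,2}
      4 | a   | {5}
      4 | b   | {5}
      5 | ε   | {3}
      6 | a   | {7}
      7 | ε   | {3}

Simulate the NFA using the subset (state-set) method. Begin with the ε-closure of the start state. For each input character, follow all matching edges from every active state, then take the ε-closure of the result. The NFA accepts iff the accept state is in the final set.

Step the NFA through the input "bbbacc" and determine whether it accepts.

Answer: REJECT

Steps:
initial (ε-close {0}): {0,1,2,4,6}
'b' @ 1: {1,2,3,4,5,6}  (accept∈set)
'b' @ 2: {1,2,3,4,5,6}  (accept∈set)
'b' @ 3: {1,2,3,4,5,6}  (accept∈set)
'a' @ 4: {1,2,3,4,5,6,7}  (accept∈set)
'c' @ 5: {}  — no active states
rest 'c' ignored (set empty)
after full input: {}  (accept=1 not in)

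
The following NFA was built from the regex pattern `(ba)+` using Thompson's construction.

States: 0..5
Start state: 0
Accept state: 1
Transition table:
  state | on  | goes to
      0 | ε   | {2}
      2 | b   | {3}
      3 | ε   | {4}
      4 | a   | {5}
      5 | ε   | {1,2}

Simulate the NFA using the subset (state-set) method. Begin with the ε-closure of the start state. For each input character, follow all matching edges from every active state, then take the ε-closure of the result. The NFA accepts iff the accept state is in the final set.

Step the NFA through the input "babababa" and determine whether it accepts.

initial (ε-close {0}): {0,2}
'b' @ 1: {3,4}
'a' @ 2: {1,2,5}  [accepting]
'b' @ 3: {3,4}
'a' @ 4: {1,2,5}  [accepting]
'b' @ 5: {3,4}
'a' @ 6: {1,2,5}  [accepting]
'b' @ 7: {3,4}
'a' @ 8: {1,2,5}  [accepting]
final: {1,2,5}; accept 1 in set

Answer: ACCEPT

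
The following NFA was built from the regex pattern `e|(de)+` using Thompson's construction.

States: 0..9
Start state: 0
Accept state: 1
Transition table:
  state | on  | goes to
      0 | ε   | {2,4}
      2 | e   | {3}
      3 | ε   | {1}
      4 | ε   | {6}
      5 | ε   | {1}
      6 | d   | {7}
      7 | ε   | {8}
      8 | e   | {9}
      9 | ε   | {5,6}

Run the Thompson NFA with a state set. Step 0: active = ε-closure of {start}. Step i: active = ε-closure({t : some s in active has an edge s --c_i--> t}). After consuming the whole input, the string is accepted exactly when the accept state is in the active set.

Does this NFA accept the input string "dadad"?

Answer: REJECT

Derivation:
start: ε-closure({0}) = {0,2,4,6}
'd' @ 1: {7,8}
'a' @ 2: {}  — dead — no transitions
rest 'dad' ignored (set empty)
after full input: {}  (accept=1 not in)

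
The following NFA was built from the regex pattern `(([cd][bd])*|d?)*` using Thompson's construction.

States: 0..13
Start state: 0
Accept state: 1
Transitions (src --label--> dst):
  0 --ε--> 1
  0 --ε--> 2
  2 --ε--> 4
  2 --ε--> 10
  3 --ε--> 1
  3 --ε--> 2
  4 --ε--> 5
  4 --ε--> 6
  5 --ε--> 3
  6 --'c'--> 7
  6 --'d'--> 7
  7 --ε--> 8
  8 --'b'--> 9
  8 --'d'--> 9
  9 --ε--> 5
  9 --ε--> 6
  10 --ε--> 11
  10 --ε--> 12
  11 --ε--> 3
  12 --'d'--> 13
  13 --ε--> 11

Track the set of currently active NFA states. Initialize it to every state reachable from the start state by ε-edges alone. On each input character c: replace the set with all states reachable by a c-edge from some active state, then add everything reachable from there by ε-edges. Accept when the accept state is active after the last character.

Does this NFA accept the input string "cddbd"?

start: ε-closure({0}) = {0,1,2,3,4,5,6,10,11,12}
'c' @ 1: {7,8}
'd' @ 2: {1,2,3,4,5,6,9,10,11,12}  (accept∈set)
'd' @ 3: {1,2,3,4,5,6,7,8,10,11,12,13}  (accept∈set)
'b' @ 4: {1,2,3,4,5,6,9,10,11,12}  (accept∈set)
'd' @ 5: {1,2,3,4,5,6,7,8,10,11,12,13}  (accept∈set)
final: {1,2,3,4,5,6,7,8,10,11,12,13}; accept 1 in set

Answer: ACCEPT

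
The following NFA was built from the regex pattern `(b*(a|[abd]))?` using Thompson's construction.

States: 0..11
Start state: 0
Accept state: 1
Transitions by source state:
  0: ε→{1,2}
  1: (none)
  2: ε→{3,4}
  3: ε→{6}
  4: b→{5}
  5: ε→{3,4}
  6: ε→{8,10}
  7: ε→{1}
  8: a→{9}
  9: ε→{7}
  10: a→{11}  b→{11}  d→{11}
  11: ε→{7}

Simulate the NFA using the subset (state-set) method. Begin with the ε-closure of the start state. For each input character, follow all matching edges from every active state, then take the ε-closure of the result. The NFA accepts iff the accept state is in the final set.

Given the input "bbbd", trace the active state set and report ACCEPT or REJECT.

start: ε-closure({0}) = {0,1,2,3,4,6,8,10}
'b' @ 1: {1,3,4,5,6,7,8,10,11}  [accepting]
'b' @ 2: {1,3,4,5,6,7,8,10,11}  [accepting]
'b' @ 3: {1,3,4,5,6,7,8,10,11}  [accepting]
'd' @ 4: {1,7,11}  [accepting]
after full input: {1,7,11}  (accept=1 in)

Answer: ACCEPT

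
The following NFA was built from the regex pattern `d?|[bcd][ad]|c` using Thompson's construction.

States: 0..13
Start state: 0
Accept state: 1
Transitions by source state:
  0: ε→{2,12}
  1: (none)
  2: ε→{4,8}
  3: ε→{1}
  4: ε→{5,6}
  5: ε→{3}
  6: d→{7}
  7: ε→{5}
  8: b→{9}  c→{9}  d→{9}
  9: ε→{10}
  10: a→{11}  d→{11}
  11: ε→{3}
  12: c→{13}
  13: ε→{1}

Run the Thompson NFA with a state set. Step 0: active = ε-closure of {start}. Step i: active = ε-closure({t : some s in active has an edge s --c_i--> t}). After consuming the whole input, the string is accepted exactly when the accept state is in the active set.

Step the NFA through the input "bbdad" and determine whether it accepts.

start: ε-closure({0}) = {0,1,2,3,4,5,6,8,12}
'b' @ 1: {9,10}
'b' @ 2: {}  — state set empty
rest 'dad' ignored (set empty)
end set {} — state 1 not in

Answer: REJECT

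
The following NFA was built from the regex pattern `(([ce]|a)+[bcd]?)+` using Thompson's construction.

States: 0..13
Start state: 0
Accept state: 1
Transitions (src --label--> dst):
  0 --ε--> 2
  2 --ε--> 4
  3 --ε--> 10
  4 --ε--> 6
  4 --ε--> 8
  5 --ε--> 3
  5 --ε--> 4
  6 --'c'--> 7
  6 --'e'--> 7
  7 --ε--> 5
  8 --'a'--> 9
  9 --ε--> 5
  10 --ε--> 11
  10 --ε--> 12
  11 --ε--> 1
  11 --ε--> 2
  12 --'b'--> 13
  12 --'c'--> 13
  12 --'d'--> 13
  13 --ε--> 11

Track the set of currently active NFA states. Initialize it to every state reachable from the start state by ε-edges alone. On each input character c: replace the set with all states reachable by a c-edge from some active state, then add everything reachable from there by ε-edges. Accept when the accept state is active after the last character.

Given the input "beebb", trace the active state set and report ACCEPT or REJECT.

Answer: REJECT

Steps:
initial (ε-close {0}): {0,2,4,6,8}
'b' @ 1: {}  — dead — no transitions
rest 'eebb' ignored (set empty)
end set {} — state 1 not in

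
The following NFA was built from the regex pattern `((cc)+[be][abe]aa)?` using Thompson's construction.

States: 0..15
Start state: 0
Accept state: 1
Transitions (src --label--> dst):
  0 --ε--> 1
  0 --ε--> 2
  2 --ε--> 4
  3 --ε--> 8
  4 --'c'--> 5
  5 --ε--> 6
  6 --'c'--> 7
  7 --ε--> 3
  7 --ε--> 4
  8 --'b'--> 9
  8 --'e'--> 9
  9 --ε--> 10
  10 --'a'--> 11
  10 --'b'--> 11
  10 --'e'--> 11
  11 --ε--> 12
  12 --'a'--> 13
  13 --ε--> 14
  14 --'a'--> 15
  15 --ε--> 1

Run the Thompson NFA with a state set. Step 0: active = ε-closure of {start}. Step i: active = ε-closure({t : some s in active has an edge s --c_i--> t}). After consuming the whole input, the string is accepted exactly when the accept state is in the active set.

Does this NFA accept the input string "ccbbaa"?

initial (ε-close {0}): {0,1,2,4}
'c' @ 1: {5,6}
'c' @ 2: {3,4,7,8}
'b' @ 3: {9,10}
'b' @ 4: {11,12}
'a' @ 5: {13,14}
'a' @ 6: {1,15}  (accept∈set)
end set {1,15} — state 1 in

Answer: ACCEPT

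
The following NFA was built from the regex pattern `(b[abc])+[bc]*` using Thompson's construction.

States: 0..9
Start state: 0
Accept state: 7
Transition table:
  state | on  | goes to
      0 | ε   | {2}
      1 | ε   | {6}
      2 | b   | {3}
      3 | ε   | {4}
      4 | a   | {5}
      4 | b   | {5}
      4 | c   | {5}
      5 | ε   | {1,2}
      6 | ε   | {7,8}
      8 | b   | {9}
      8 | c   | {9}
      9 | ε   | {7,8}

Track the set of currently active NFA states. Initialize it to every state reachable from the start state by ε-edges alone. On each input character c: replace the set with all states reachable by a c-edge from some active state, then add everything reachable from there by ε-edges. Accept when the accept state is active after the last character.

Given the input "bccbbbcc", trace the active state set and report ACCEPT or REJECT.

initial (ε-close {0}): {0,2}
'b' @ 1: {3,4}
'c' @ 2: {1,2,5,6,7,8}  [accepting]
'c' @ 3: {7,8,9}  [accepting]
'b' @ 4: {7,8,9}  [accepting]
'b' @ 5: {7,8,9}  [accepting]
'b' @ 6: {7,8,9}  [accepting]
'c' @ 7: {7,8,9}  [accepting]
'c' @ 8: {7,8,9}  [accepting]
final: {7,8,9}; accept 7 in set

Answer: ACCEPT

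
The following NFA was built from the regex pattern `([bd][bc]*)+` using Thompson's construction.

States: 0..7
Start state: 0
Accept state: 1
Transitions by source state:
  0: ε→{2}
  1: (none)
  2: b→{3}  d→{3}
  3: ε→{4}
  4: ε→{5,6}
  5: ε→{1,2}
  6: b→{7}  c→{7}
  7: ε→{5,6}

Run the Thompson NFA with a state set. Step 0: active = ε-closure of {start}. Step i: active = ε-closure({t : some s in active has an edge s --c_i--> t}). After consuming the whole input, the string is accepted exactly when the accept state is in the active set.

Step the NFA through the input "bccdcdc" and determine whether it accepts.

Answer: ACCEPT

Steps:
initial (ε-close {0}): {0,2}
'b' @ 1: {1,2,3,4,5,6}  [accepting]
'c' @ 2: {1,2,5,6,7}  [accepting]
'c' @ 3: {1,2,5,6,7}  [accepting]
'd' @ 4: {1,2,3,4,5,6}  [accepting]
'c' @ 5: {1,2,5,6,7}  [accepting]
'd' @ 6: {1,2,3,4,5,6}  [accepting]
'c' @ 7: {1,2,5,6,7}  [accepting]
final: {1,2,5,6,7}; accept 1 in set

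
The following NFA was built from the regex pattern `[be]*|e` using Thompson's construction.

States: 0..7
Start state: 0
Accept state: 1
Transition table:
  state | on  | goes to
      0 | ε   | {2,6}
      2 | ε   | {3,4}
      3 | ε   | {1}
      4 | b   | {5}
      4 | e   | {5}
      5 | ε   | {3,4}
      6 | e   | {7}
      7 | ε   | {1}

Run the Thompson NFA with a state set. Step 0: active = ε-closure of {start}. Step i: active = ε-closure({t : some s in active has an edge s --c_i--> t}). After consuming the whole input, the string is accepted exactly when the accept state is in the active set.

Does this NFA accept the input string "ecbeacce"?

start: ε-closure({0}) = {0,1,2,3,4,6}
'e' @ 1: {1,3,4,5,7}  (accept∈set)
'c' @ 2: {}  — no active states
rest 'beacce' ignored (set empty)
end set {} — state 1 not in

Answer: REJECT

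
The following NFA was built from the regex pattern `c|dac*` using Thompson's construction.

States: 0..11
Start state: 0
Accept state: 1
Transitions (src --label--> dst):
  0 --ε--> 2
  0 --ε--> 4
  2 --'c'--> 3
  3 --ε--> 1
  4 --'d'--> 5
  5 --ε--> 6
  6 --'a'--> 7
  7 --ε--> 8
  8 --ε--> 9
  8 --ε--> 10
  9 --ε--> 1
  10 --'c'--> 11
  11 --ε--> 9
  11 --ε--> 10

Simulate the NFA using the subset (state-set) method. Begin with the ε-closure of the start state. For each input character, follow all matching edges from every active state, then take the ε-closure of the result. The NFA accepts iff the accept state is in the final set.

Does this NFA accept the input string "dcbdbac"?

Answer: REJECT

Trace:
initial (ε-close {0}): {0,2,4}
'd' @ 1: {5,6}
'c' @ 2: {}  — state set empty
rest 'bdbac' ignored (set empty)
final: {}; accept 1 not in set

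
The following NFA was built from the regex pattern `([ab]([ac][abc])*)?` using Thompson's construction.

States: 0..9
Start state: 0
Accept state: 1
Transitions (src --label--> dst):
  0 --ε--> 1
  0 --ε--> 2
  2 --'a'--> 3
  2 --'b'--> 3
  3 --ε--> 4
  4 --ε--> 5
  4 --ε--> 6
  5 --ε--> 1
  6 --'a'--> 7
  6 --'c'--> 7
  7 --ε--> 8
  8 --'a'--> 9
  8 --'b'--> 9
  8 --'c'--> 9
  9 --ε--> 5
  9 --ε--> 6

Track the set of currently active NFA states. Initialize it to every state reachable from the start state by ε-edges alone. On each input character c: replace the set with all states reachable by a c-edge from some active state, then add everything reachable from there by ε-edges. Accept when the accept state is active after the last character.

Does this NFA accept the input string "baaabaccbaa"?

S₀ = ε-closure({0}) = {0,1,2}
'b' @ 1: {1,3,4,5,6}  (accept∈set)
'a' @ 2: {7,8}
'a' @ 3: {1,5,6,9}  (accept∈set)
'a' @ 4: {7,8}
'b' @ 5: {1,5,6,9}  (accept∈set)
'a' @ 6: {7,8}
'c' @ 7: {1,5,6,9}  (accept∈set)
'c' @ 8: {7,8}
'b' @ 9: {1,5,6,9}  (accept∈set)
'a' @ 10: {7,8}
'a' @ 11: {1,5,6,9}  (accept∈set)
end set {1,5,6,9} — state 1 in

Answer: ACCEPT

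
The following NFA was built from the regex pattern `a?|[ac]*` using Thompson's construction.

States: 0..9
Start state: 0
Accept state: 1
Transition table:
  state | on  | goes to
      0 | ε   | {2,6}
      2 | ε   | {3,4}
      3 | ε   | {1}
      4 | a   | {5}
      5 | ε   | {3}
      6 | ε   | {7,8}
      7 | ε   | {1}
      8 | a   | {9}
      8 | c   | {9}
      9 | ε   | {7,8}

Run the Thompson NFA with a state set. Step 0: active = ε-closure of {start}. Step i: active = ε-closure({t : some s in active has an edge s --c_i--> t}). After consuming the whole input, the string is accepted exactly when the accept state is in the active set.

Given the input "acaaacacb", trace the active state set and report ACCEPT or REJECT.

Answer: REJECT

Trace:
initial (ε-close {0}): {0,1,2,3,4,6,7,8}
'a' @ 1: {1,3,5,7,8,9}  (accept∈set)
'c' @ 2: {1,7,8,9}  (accept∈set)
'a' @ 3: {1,7,8,9}  (accept∈set)
'a' @ 4: {1,7,8,9}  (accept∈set)
'a' @ 5: {1,7,8,9}  (accept∈set)
'c' @ 6: {1,7,8,9}  (accept∈set)
'a' @ 7: {1,7,8,9}  (accept∈set)
'c' @ 8: {1,7,8,9}  (accept∈set)
'b' @ 9: {}  — no active states
end set {} — state 1 not in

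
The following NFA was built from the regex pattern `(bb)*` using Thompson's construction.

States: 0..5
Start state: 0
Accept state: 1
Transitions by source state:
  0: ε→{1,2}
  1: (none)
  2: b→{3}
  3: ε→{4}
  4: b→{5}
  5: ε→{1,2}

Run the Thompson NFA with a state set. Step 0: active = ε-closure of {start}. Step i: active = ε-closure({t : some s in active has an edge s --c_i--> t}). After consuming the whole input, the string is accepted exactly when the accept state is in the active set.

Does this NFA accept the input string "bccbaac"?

S₀ = ε-closure({0}) = {0,1,2}
'b' @ 1: {3,4}
'c' @ 2: {}  — dead — no transitions
rest 'cbaac' ignored (set empty)
end set {} — state 1 not in

Answer: REJECT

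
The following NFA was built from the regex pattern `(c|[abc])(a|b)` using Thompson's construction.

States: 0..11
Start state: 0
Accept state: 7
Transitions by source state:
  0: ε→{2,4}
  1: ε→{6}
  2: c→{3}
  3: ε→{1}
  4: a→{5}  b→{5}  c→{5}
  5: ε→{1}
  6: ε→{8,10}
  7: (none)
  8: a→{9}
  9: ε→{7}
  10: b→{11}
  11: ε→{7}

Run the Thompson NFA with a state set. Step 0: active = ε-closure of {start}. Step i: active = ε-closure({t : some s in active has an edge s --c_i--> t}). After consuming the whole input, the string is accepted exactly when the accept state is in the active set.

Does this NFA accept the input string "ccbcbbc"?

S₀ = ε-closure({0}) = {0,2,4}
'c' @ 1: {1,3,5,6,8,10}
'c' @ 2: {}  — dead — no transitions
rest 'bcbbc' ignored (set empty)
end set {} — state 7 not in

Answer: REJECT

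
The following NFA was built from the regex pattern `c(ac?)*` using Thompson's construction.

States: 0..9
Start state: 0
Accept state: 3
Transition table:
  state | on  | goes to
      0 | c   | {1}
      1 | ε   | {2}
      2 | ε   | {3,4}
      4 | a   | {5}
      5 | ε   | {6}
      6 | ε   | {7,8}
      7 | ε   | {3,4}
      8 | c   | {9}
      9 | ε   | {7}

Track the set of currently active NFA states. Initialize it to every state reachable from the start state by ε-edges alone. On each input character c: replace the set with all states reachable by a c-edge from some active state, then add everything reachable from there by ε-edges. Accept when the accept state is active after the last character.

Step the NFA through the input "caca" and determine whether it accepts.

initial (ε-close {0}): {0}
'c' @ 1: {1,2,3,4}  (accept∈set)
'a' @ 2: {3,4,5,6,7,8}  (accept∈set)
'c' @ 3: {3,4,7,9}  (accept∈set)
'a' @ 4: {3,4,5,6,7,8}  (accept∈set)
final: {3,4,5,6,7,8}; accept 3 in set

Answer: ACCEPT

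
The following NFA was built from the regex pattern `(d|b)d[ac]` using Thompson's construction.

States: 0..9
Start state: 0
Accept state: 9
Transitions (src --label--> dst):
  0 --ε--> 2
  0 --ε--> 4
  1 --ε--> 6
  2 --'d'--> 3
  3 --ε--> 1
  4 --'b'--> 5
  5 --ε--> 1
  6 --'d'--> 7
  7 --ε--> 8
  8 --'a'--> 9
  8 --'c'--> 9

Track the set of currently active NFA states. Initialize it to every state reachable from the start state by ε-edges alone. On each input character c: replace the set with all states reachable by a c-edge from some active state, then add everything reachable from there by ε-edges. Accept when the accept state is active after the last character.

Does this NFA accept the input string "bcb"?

initial (ε-close {0}): {0,2,4}
'b' @ 1: {1,5,6}
'c' @ 2: {}  — dead — no transitions
rest 'b' ignored (set empty)
final: {}; accept 9 not in set

Answer: REJECT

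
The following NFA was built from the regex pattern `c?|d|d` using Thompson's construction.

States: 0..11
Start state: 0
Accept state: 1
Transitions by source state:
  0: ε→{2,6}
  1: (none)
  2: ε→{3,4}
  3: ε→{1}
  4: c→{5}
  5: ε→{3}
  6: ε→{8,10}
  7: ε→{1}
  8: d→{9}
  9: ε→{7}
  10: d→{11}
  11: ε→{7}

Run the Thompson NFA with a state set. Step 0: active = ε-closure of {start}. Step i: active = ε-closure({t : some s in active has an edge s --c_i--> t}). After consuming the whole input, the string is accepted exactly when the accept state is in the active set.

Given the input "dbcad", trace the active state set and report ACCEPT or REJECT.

start: ε-closure({0}) = {0,1,2,3,4,6,8,10}
'd' @ 1: {1,7,9,11}  [accepting]
'b' @ 2: {}  — dead — no transitions
rest 'cad' ignored (set empty)
after full input: {}  (accept=1 not in)

Answer: REJECT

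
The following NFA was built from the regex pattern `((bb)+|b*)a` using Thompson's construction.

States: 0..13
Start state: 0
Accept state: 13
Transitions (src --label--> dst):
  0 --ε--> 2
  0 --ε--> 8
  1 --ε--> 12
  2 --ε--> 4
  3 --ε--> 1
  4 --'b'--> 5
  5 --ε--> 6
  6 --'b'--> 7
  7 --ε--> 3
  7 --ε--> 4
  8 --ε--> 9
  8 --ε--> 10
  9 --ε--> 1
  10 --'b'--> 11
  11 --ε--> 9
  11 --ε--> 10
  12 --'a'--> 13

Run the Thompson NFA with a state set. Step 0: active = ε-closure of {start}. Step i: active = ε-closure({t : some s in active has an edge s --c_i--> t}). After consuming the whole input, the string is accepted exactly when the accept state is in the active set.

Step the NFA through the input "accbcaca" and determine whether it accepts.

Answer: REJECT

Derivation:
start: ε-closure({0}) = {0,1,2,4,8,9,10,12}
'a' @ 1: {13}  (accept∈set)
'c' @ 2: {}  — no active states
rest 'cbcaca' ignored (set empty)
after full input: {}  (accept=13 not in)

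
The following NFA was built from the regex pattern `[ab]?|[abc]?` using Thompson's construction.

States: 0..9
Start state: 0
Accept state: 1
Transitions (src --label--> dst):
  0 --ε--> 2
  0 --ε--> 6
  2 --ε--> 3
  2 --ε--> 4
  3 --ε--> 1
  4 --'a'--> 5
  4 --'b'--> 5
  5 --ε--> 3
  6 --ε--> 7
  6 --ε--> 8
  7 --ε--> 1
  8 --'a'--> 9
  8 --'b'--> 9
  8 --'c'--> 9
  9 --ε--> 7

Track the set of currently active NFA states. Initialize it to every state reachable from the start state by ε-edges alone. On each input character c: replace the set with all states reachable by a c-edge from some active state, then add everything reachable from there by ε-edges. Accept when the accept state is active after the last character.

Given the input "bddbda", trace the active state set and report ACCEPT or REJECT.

S₀ = ε-closure({0}) = {0,1,2,3,4,6,7,8}
'b' @ 1: {1,3,5,7,9}  ✓accept
'd' @ 2: {}  — dead — no transitions
rest 'dbda' ignored (set empty)
final: {}; accept 1 not in set

Answer: REJECT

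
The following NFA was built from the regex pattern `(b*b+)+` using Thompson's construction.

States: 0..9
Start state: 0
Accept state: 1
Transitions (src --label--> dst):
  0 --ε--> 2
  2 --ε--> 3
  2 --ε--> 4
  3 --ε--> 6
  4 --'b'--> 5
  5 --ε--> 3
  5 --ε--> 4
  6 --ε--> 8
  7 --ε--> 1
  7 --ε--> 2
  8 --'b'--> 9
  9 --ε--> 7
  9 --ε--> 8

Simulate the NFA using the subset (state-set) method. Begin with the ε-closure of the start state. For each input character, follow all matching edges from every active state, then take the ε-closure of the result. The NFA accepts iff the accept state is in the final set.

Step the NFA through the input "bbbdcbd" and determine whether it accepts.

Answer: REJECT

Steps:
initial (ε-close {0}): {0,2,3,4,6,8}
'b' @ 1: {1,2,3,4,5,6,7,8,9}  (accept∈set)
'b' @ 2: {1,2,3,4,5,6,7,8,9}  (accept∈set)
'b' @ 3: {1,2,3,4,5,6,7,8,9}  (accept∈set)
'd' @ 4: {}  — state set empty
rest 'cbd' ignored (set empty)
after full input: {}  (accept=1 not in)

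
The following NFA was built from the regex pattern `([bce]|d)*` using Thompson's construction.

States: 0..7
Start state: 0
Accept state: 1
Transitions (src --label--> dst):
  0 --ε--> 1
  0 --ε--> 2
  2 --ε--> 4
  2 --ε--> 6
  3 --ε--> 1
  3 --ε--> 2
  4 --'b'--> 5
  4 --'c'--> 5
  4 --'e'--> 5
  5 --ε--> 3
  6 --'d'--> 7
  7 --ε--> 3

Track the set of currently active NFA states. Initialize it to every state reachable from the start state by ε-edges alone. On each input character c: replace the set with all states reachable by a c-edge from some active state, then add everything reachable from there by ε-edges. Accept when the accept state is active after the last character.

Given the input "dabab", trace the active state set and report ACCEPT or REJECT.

Answer: REJECT

Derivation:
S₀ = ε-closure({0}) = {0,1,2,4,6}
'd' @ 1: {1,2,3,4,6,7}  [accepting]
'a' @ 2: {}  — dead — no transitions
rest 'bab' ignored (set empty)
after full input: {}  (accept=1 not in)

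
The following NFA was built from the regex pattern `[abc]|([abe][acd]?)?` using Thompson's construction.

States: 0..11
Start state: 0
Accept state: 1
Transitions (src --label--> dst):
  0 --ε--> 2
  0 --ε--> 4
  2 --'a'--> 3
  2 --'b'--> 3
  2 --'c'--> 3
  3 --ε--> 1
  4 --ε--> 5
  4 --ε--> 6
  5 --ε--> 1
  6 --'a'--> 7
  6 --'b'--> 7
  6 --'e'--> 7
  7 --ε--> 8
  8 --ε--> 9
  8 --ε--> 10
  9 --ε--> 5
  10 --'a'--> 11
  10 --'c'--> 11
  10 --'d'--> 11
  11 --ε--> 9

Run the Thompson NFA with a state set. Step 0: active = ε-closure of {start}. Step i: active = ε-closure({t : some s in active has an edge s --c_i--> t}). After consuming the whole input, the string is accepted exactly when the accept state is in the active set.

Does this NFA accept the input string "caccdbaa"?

Answer: REJECT

Derivation:
S₀ = ε-closure({0}) = {0,1,2,4,5,6}
'c' @ 1: {1,3}  (accept∈set)
'a' @ 2: {}  — dead — no transitions
rest 'ccdbaa' ignored (set empty)
final: {}; accept 1 not in set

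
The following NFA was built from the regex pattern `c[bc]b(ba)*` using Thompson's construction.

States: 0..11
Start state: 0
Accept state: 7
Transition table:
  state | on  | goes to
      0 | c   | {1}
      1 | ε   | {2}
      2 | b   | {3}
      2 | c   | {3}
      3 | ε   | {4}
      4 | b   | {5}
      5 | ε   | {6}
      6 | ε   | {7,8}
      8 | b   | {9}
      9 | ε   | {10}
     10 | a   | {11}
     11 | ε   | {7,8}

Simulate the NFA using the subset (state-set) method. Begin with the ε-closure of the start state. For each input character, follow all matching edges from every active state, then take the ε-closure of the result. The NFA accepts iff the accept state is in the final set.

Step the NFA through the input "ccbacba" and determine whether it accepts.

Answer: REJECT

Steps:
start: ε-closure({0}) = {0}
'c' @ 1: {1,2}
'c' @ 2: {3,4}
'b' @ 3: {5,6,7,8}  [accepting]
'a' @ 4: {}  — dead — no transitions
rest 'cba' ignored (set empty)
end set {} — state 7 not in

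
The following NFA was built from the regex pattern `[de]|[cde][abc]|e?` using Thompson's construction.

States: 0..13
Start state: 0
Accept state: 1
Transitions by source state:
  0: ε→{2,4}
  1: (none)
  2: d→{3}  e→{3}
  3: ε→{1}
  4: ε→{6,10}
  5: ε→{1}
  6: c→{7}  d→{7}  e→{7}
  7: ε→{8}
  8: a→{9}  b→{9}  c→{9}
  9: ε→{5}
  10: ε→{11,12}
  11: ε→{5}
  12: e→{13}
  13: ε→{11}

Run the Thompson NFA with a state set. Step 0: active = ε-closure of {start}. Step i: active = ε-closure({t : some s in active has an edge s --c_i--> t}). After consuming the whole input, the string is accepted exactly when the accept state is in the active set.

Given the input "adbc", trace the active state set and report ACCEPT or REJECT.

Answer: REJECT

Derivation:
start: ε-closure({0}) = {0,1,2,4,5,6,10,11,12}
'a' @ 1: {}  — state set empty
rest 'dbc' ignored (set empty)
final: {}; accept 1 not in set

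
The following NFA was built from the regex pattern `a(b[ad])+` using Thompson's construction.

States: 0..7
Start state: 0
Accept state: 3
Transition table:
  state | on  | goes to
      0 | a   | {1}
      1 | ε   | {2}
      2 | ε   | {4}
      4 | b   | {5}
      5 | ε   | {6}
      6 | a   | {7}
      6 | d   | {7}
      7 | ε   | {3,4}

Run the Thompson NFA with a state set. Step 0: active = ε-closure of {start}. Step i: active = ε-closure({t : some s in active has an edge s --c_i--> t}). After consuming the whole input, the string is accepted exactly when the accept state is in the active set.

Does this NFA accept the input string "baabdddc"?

start: ε-closure({0}) = {0}
'b' @ 1: {}  — state set empty
rest 'aabdddc' ignored (set empty)
end set {} — state 3 not in

Answer: REJECT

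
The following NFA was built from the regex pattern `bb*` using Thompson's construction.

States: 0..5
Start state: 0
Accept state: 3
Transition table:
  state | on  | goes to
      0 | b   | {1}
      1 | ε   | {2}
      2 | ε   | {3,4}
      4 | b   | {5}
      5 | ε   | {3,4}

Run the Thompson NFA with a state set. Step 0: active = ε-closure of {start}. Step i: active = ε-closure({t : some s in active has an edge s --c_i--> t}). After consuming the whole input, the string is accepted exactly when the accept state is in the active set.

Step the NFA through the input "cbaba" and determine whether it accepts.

Answer: REJECT

Derivation:
initial (ε-close {0}): {0}
'c' @ 1: {}  — dead — no transitions
rest 'baba' ignored (set empty)
end set {} — state 3 not in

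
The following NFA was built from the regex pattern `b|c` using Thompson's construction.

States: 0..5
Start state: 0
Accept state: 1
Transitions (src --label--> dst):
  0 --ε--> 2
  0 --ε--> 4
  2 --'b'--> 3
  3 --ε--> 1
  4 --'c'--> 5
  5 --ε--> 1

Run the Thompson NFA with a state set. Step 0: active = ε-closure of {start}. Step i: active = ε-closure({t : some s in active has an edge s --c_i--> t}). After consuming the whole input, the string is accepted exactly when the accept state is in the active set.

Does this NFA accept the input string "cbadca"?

Answer: REJECT

Trace:
S₀ = ε-closure({0}) = {0,2,4}
'c' @ 1: {1,5}  [accepting]
'b' @ 2: {}  — no active states
rest 'adca' ignored (set empty)
end set {} — state 1 not in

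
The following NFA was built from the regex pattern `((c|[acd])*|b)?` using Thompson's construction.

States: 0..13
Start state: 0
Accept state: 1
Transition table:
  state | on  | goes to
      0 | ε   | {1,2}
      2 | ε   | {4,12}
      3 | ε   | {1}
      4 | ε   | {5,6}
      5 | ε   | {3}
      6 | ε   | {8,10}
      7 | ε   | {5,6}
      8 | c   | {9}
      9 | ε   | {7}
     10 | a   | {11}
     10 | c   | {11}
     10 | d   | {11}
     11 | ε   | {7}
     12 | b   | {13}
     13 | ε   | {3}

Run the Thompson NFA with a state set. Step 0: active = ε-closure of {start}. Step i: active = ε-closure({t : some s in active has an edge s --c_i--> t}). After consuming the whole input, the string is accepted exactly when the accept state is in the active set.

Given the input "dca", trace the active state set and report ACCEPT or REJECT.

Answer: ACCEPT

Derivation:
S₀ = ε-closure({0}) = {0,1,2,3,4,5,6,8,10,12}
'd' @ 1: {1,3,5,6,7,8,10,11}  (accept∈set)
'c' @ 2: {1,3,5,6,7,8,9,10,11}  (accept∈set)
'a' @ 3: {1,3,5,6,7,8,10,11}  (accept∈set)
final: {1,3,5,6,7,8,10,11}; accept 1 in set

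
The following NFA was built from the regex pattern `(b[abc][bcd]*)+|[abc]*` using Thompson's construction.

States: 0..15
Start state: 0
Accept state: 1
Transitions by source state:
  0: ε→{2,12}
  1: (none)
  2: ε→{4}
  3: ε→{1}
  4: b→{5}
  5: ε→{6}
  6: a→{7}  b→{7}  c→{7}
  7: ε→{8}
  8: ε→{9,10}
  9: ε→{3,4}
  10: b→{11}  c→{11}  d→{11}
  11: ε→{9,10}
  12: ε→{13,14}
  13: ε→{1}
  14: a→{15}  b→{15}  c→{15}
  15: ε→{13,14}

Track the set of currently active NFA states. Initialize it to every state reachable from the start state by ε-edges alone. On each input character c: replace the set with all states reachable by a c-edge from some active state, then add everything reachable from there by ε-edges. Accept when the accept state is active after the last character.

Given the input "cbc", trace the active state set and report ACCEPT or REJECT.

initial (ε-close {0}): {0,1,2,4,12,13,14}
'c' @ 1: {1,13,14,15}  (accept∈set)
'b' @ 2: {1,13,14,15}  (accept∈set)
'c' @ 3: {1,13,14,15}  (accept∈set)
end set {1,13,14,15} — state 1 in

Answer: ACCEPT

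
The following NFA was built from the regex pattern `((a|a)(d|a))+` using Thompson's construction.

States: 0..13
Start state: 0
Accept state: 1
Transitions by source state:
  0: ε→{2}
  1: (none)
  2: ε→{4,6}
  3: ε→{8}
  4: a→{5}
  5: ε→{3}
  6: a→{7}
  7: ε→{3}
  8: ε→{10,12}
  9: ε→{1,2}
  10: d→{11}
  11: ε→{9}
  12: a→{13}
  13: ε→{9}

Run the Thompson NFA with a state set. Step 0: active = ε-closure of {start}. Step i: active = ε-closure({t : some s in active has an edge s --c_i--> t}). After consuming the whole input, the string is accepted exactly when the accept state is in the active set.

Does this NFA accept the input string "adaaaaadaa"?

S₀ = ε-closure({0}) = {0,2,4,6}
'a' @ 1: {3,5,7,8,10,12}
'd' @ 2: {1,2,4,6,9,11}  (accept∈set)
'a' @ 3: {3,5,7,8,10,12}
'a' @ 4: {1,2,4,6,9,13}  (accept∈set)
'a' @ 5: {3,5,7,8,10,12}
'a' @ 6: {1,2,4,6,9,13}  (accept∈set)
'a' @ 7: {3,5,7,8,10,12}
'd' @ 8: {1,2,4,6,9,11}  (accept∈set)
'a' @ 9: {3,5,7,8,10,12}
'a' @ 10: {1,2,4,6,9,13}  (accept∈set)
final: {1,2,4,6,9,13}; accept 1 in set

Answer: ACCEPT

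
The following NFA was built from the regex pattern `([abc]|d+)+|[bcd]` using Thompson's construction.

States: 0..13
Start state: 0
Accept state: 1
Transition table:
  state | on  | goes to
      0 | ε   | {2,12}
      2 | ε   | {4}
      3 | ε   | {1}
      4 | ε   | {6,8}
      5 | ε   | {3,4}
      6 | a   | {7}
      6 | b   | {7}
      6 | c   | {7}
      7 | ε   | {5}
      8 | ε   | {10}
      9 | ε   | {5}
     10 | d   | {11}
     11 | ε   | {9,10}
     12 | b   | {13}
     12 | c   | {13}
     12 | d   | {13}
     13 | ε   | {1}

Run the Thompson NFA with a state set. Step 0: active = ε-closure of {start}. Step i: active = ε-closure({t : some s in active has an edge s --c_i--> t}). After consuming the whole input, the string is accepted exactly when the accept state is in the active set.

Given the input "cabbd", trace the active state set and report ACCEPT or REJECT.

Answer: ACCEPT

Trace:
S₀ = ε-closure({0}) = {0,2,4,6,8,10,12}
'c' @ 1: {1,3,4,5,6,7,8,10,13}  (accept∈set)
'a' @ 2: {1,3,4,5,6,7,8,10}  (accept∈set)
'b' @ 3: {1,3,4,5,6,7,8,10}  (accept∈set)
'b' @ 4: {1,3,4,5,6,7,8,10}  (accept∈set)
'd' @ 5: {1,3,4,5,6,8,9,10,11}  (accept∈set)
end set {1,3,4,5,6,8,9,10,11} — state 1 in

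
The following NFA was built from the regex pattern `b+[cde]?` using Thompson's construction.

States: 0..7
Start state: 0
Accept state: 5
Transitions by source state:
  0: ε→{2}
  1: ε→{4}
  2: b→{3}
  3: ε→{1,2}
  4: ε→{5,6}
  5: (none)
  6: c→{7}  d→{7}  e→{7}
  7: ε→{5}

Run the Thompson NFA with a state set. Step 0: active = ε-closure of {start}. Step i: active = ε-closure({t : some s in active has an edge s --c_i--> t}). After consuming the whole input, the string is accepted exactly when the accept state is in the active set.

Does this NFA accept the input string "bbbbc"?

Answer: ACCEPT

Trace:
S₀ = ε-closure({0}) = {0,2}
'b' @ 1: {1,2,3,4,5,6}  ✓accept
'b' @ 2: {1,2,3,4,5,6}  ✓accept
'b' @ 3: {1,2,3,4,5,6}  ✓accept
'b' @ 4: {1,2,3,4,5,6}  ✓accept
'c' @ 5: {5,7}  ✓accept
end set {5,7} — state 5 in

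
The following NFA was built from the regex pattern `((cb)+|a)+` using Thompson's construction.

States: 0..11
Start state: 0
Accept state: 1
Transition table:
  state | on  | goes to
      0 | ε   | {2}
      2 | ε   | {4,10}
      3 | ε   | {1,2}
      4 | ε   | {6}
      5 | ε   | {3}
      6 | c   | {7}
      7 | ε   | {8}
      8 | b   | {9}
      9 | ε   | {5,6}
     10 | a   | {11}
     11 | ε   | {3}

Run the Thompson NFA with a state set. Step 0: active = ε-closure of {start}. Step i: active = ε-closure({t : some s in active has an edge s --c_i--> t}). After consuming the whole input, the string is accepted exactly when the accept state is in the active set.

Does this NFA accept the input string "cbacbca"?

initial (ε-close {0}): {0,2,4,6,10}
'c' @ 1: {7,8}
'b' @ 2: {1,2,3,4,5,6,9,10}  ✓accept
'a' @ 3: {1,2,3,4,6,10,11}  ✓accept
'c' @ 4: {7,8}
'b' @ 5: {1,2,3,4,5,6,9,10}  ✓accept
'c' @ 6: {7,8}
'a' @ 7: {}  — state set empty
end set {} — state 1 not in

Answer: REJECT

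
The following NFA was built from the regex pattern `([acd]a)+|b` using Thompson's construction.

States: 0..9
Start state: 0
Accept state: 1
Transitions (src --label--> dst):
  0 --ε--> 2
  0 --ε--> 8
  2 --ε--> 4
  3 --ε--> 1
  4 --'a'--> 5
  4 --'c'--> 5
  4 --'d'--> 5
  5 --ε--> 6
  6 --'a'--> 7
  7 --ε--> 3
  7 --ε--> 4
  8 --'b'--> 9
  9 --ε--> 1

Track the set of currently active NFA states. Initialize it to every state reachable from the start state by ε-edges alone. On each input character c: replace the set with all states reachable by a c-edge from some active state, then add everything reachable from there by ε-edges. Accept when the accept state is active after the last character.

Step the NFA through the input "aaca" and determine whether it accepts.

start: ε-closure({0}) = {0,2,4,8}
'a' @ 1: {5,6}
'a' @ 2: {1,3,4,7}  ✓accept
'c' @ 3: {5,6}
'a' @ 4: {1,3,4,7}  ✓accept
end set {1,3,4,7} — state 1 in

Answer: ACCEPT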